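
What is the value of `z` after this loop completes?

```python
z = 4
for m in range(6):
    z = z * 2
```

Let's trace through this code step by step.

Initialize: z = 4
Entering loop: for m in range(6):
After iteration 1: m = 0, z = 8
After iteration 2: m = 1, z = 16
After iteration 3: m = 2, z = 32
After iteration 4: m = 3, z = 64
After iteration 5: m = 4, z = 128
After iteration 6: m = 5, z = 256
Loop ends.

Final answer: 256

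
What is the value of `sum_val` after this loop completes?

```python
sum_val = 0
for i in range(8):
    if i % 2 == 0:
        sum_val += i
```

Let's trace through this code step by step.

Initialize: sum_val = 0
Entering loop: for i in range(8):
After iteration 1: i = 0, sum_val = 0
After iteration 2: i = 1, sum_val = 0
After iteration 3: i = 2, sum_val = 2
After iteration 4: i = 3, sum_val = 2
After iteration 5: i = 4, sum_val = 6
After iteration 6: i = 5, sum_val = 6
After iteration 7: i = 6, sum_val = 12
After iteration 8: i = 7, sum_val = 12
Loop ends.

Final answer: 12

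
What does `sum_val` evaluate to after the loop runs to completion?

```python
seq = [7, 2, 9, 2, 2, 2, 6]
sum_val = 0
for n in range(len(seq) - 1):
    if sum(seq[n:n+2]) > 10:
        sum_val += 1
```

Let's trace through this code step by step.

Initialize: seq = [7, 2, 9, 2, 2, 2, 6]
Initialize: sum_val = 0
Entering loop: for n in range(len(seq) - 1):
After iteration 1: n = 0, sum_val = 0
After iteration 2: n = 1, sum_val = 1
After iteration 3: n = 2, sum_val = 2
After iteration 4: n = 3, sum_val = 2
After iteration 5: n = 4, sum_val = 2
After iteration 6: n = 5, sum_val = 2
Loop ends.

Final answer: 2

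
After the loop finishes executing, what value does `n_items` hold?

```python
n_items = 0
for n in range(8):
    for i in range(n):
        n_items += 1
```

Let's trace through this code step by step.

Initialize: n_items = 0
Entering loop: for n in range(8):
After iteration 1: n = 0, n_items = 0
After iteration 2: n = 1, n_items = 1, i = 0
After iteration 3: n = 2, n_items = 3, i = 1
After iteration 4: n = 3, n_items = 6, i = 2
After iteration 5: n = 4, n_items = 10, i = 3
After iteration 6: n = 5, n_items = 15, i = 4
After iteration 7: n = 6, n_items = 21, i = 5
After iteration 8: n = 7, n_items = 28, i = 6
Loop ends.

Final answer: 28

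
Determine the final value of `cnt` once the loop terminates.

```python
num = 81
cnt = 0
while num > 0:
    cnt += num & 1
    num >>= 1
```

Let's trace through this code step by step.

Initialize: num = 81
Initialize: cnt = 0
Entering loop: while num > 0:
After iteration 1: num = 40, cnt = 1
After iteration 2: num = 20, cnt = 1
After iteration 3: num = 10, cnt = 1
After iteration 4: num = 5, cnt = 1
After iteration 5: num = 2, cnt = 2
After iteration 6: num = 1, cnt = 2
After iteration 7: num = 0, cnt = 3
Loop ends.

Final answer: 3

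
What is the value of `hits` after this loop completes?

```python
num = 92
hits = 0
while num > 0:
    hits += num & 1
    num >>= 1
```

Let's trace through this code step by step.

Initialize: num = 92
Initialize: hits = 0
Entering loop: while num > 0:
After iteration 1: num = 46, hits = 0
After iteration 2: num = 23, hits = 0
After iteration 3: num = 11, hits = 1
After iteration 4: num = 5, hits = 2
After iteration 5: num = 2, hits = 3
After iteration 6: num = 1, hits = 3
After iteration 7: num = 0, hits = 4
Loop ends.

Final answer: 4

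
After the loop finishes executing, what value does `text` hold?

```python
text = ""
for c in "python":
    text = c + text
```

Let's trace through this code step by step.

Initialize: text = ''
Entering loop: for c in "python":
After iteration 1: c = 'p', text = 'p'
After iteration 2: c = 'y', text = 'yp'
After iteration 3: c = 't', text = 'typ'
After iteration 4: c = 'h', text = 'htyp'
After iteration 5: c = 'o', text = 'ohtyp'
After iteration 6: c = 'n', text = 'nohtyp'
Loop ends.

Final answer: 'nohtyp'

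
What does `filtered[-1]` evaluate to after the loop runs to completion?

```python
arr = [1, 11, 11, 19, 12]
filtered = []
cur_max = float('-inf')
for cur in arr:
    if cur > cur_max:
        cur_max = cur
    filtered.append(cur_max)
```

Let's trace through this code step by step.

Initialize: arr = [1, 11, 11, 19, 12]
Initialize: filtered = []
Initialize: cur_max = -inf
Entering loop: for cur in arr:
After iteration 1: cur = 1, filtered = [1], cur_max = 1
After iteration 2: cur = 11, filtered = [1, 11], cur_max = 11
After iteration 3: cur = 11, filtered = [1, 11, 11], cur_max = 11
After iteration 4: cur = 19, filtered = [1, 11, 11, 19], cur_max = 19
After iteration 5: cur = 12, filtered = [1, 11, 11, 19, 19], cur_max = 19
Loop ends.
filtered[-1] = 19

Final answer: 19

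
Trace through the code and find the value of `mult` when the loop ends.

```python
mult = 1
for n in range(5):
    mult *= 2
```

Let's trace through this code step by step.

Initialize: mult = 1
Entering loop: for n in range(5):
After iteration 1: n = 0, mult = 2
After iteration 2: n = 1, mult = 4
After iteration 3: n = 2, mult = 8
After iteration 4: n = 3, mult = 16
After iteration 5: n = 4, mult = 32
Loop ends.

Final answer: 32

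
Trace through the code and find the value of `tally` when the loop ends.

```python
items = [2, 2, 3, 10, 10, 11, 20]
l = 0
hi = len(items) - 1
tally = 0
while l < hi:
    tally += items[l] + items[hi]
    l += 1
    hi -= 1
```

Let's trace through this code step by step.

Initialize: items = [2, 2, 3, 10, 10, 11, 20]
Initialize: l = 0
Initialize: hi = 6
Initialize: tally = 0
Entering loop: while l < hi:
After iteration 1: l = 1, hi = 5, tally = 22
After iteration 2: l = 2, hi = 4, tally = 35
After iteration 3: l = 3, hi = 3, tally = 48
Loop ends.

Final answer: 48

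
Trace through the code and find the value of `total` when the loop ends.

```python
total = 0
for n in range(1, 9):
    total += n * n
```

Let's trace through this code step by step.

Initialize: total = 0
Entering loop: for n in range(1, 9):
After iteration 1: n = 1, total = 1
After iteration 2: n = 2, total = 5
After iteration 3: n = 3, total = 14
After iteration 4: n = 4, total = 30
After iteration 5: n = 5, total = 55
After iteration 6: n = 6, total = 91
After iteration 7: n = 7, total = 140
After iteration 8: n = 8, total = 204
Loop ends.

Final answer: 204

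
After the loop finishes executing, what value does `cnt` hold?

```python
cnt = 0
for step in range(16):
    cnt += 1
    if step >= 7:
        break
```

Let's trace through this code step by step.

Initialize: cnt = 0
Entering loop: for step in range(16):
After iteration 1: step = 0, cnt = 1
After iteration 2: step = 1, cnt = 2
After iteration 3: step = 2, cnt = 3
After iteration 4: step = 3, cnt = 4
After iteration 5: step = 4, cnt = 5
After iteration 6: step = 5, cnt = 6
After iteration 7: step = 6, cnt = 7
After iteration 8: step = 7, cnt = 8
Loop ends.

Final answer: 8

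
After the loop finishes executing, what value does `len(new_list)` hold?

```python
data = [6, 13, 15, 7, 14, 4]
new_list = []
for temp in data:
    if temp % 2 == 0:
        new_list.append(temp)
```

Let's trace through this code step by step.

Initialize: data = [6, 13, 15, 7, 14, 4]
Initialize: new_list = []
Entering loop: for temp in data:
After iteration 1: temp = 6, new_list = [6]
After iteration 2: temp = 13, new_list = [6]
After iteration 3: temp = 15, new_list = [6]
After iteration 4: temp = 7, new_list = [6]
After iteration 5: temp = 14, new_list = [6, 14]
After iteration 6: temp = 4, new_list = [6, 14, 4]
Loop ends.
len(new_list) = 3

Final answer: 3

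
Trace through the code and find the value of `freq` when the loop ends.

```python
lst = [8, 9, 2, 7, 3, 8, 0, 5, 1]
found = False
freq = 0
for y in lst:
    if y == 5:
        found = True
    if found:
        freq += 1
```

Let's trace through this code step by step.

Initialize: lst = [8, 9, 2, 7, 3, 8, 0, 5, 1]
Initialize: found = False
Initialize: freq = 0
Entering loop: for y in lst:
After iteration 1: y = 8, found = False, freq = 0
After iteration 2: y = 9, found = False, freq = 0
After iteration 3: y = 2, found = False, freq = 0
After iteration 4: y = 7, found = False, freq = 0
After iteration 5: y = 3, found = False, freq = 0
After iteration 6: y = 8, found = False, freq = 0
After iteration 7: y = 0, found = False, freq = 0
After iteration 8: y = 5, found = True, freq = 1
After iteration 9: y = 1, found = True, freq = 2
Loop ends.

Final answer: 2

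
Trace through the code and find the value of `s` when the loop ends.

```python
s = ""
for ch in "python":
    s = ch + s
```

Let's trace through this code step by step.

Initialize: s = ''
Entering loop: for ch in "python":
After iteration 1: ch = 'p', s = 'p'
After iteration 2: ch = 'y', s = 'yp'
After iteration 3: ch = 't', s = 'typ'
After iteration 4: ch = 'h', s = 'htyp'
After iteration 5: ch = 'o', s = 'ohtyp'
After iteration 6: ch = 'n', s = 'nohtyp'
Loop ends.

Final answer: 'nohtyp'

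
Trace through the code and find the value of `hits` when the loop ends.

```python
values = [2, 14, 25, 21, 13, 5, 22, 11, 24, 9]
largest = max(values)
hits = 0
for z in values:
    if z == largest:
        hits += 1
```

Let's trace through this code step by step.

Initialize: values = [2, 14, 25, 21, 13, 5, 22, 11, 24, 9]
Initialize: largest = 25
Initialize: hits = 0
Entering loop: for z in values:
After iteration 1: z = 2, hits = 0
After iteration 2: z = 14, hits = 0
After iteration 3: z = 25, hits = 1
After iteration 4: z = 21, hits = 1
After iteration 5: z = 13, hits = 1
After iteration 6: z = 5, hits = 1
After iteration 7: z = 22, hits = 1
After iteration 8: z = 11, hits = 1
After iteration 9: z = 24, hits = 1
After iteration 10: z = 9, hits = 1
Loop ends.

Final answer: 1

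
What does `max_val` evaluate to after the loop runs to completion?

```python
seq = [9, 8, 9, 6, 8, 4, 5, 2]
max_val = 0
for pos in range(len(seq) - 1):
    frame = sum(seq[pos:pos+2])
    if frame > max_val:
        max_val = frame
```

Let's trace through this code step by step.

Initialize: seq = [9, 8, 9, 6, 8, 4, 5, 2]
Initialize: max_val = 0
Entering loop: for pos in range(len(seq) - 1):
After iteration 1: pos = 0, max_val = 17, frame = 17
After iteration 2: pos = 1, max_val = 17, frame = 17
After iteration 3: pos = 2, max_val = 17, frame = 15
After iteration 4: pos = 3, max_val = 17, frame = 14
After iteration 5: pos = 4, max_val = 17, frame = 12
After iteration 6: pos = 5, max_val = 17, frame = 9
After iteration 7: pos = 6, max_val = 17, frame = 7
Loop ends.

Final answer: 17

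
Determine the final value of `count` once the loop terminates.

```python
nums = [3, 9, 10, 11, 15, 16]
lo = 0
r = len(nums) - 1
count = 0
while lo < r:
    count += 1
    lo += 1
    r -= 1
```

Let's trace through this code step by step.

Initialize: nums = [3, 9, 10, 11, 15, 16]
Initialize: lo = 0
Initialize: r = 5
Initialize: count = 0
Entering loop: while lo < r:
After iteration 1: lo = 1, r = 4, count = 1
After iteration 2: lo = 2, r = 3, count = 2
After iteration 3: lo = 3, r = 2, count = 3
Loop ends.

Final answer: 3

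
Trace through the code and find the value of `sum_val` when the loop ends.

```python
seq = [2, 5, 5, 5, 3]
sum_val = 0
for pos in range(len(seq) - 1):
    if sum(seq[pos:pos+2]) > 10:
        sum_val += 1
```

Let's trace through this code step by step.

Initialize: seq = [2, 5, 5, 5, 3]
Initialize: sum_val = 0
Entering loop: for pos in range(len(seq) - 1):
After iteration 1: pos = 0, sum_val = 0
After iteration 2: pos = 1, sum_val = 0
After iteration 3: pos = 2, sum_val = 0
After iteration 4: pos = 3, sum_val = 0
Loop ends.

Final answer: 0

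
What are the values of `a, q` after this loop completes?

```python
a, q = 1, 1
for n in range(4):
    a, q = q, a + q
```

Let's trace through this code step by step.

Initialize: a = 1
Initialize: q = 1
Entering loop: for n in range(4):
After iteration 1: n = 0, a = 1, q = 2
After iteration 2: n = 1, a = 2, q = 3
After iteration 3: n = 2, a = 3, q = 5
After iteration 4: n = 3, a = 5, q = 8
Loop ends.

Final answer: 5, 8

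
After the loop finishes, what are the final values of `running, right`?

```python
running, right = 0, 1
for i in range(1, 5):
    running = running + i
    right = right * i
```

Let's trace through this code step by step.

Initialize: running = 0
Initialize: right = 1
Entering loop: for i in range(1, 5):
After iteration 1: i = 1, running = 1, right = 1
After iteration 2: i = 2, running = 3, right = 2
After iteration 3: i = 3, running = 6, right = 6
After iteration 4: i = 4, running = 10, right = 24
Loop ends.

Final answer: 10, 24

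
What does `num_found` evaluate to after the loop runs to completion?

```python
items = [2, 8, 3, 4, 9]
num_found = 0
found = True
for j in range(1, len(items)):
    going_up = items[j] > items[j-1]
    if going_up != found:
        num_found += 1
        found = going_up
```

Let's trace through this code step by step.

Initialize: items = [2, 8, 3, 4, 9]
Initialize: num_found = 0
Initialize: found = True
Entering loop: for j in range(1, len(items)):
After iteration 1: j = 1, num_found = 0, found = True, going_up = True
After iteration 2: j = 2, num_found = 1, found = False, going_up = False
After iteration 3: j = 3, num_found = 2, found = True, going_up = True
After iteration 4: j = 4, num_found = 2, found = True, going_up = True
Loop ends.

Final answer: 2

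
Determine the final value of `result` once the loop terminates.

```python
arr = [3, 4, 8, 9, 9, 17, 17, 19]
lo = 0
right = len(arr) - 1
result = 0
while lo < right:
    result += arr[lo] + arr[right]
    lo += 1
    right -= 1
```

Let's trace through this code step by step.

Initialize: arr = [3, 4, 8, 9, 9, 17, 17, 19]
Initialize: lo = 0
Initialize: right = 7
Initialize: result = 0
Entering loop: while lo < right:
After iteration 1: lo = 1, right = 6, result = 22
After iteration 2: lo = 2, right = 5, result = 43
After iteration 3: lo = 3, right = 4, result = 68
After iteration 4: lo = 4, right = 3, result = 86
Loop ends.

Final answer: 86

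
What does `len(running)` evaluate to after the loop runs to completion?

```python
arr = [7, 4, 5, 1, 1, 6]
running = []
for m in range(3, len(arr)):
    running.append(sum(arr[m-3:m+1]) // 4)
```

Let's trace through this code step by step.

Initialize: arr = [7, 4, 5, 1, 1, 6]
Initialize: running = []
Entering loop: for m in range(3, len(arr)):
After iteration 1: m = 3, running = [4]
After iteration 2: m = 4, running = [4, 2]
After iteration 3: m = 5, running = [4, 2, 3]
Loop ends.
len(running) = 3

Final answer: 3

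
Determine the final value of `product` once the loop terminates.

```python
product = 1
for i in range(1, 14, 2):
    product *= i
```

Let's trace through this code step by step.

Initialize: product = 1
Entering loop: for i in range(1, 14, 2):
After iteration 1: i = 1, product = 1
After iteration 2: i = 3, product = 3
After iteration 3: i = 5, product = 15
After iteration 4: i = 7, product = 105
After iteration 5: i = 9, product = 945
After iteration 6: i = 11, product = 10395
After iteration 7: i = 13, product = 135135
Loop ends.

Final answer: 135135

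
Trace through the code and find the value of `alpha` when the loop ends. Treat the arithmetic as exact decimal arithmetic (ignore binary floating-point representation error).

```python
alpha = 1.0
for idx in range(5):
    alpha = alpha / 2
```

Let's trace through this code step by step.

Initialize: alpha = 1.0
Entering loop: for idx in range(5):
After iteration 1: idx = 0, alpha = 0.5
After iteration 2: idx = 1, alpha = 0.25
After iteration 3: idx = 2, alpha = 0.125
After iteration 4: idx = 3, alpha = 0.0625
After iteration 5: idx = 4, alpha = 0.03125
Loop ends.

Final answer: 0.03125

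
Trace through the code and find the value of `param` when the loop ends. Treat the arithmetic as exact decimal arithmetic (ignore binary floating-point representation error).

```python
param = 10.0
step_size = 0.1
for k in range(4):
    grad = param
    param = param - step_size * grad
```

Let's trace through this code step by step.

Initialize: param = 10.0
Initialize: step_size = 0.1
Entering loop: for k in range(4):
After iteration 1: k = 0, param = 9.0, grad = 10.0
After iteration 2: k = 1, param = 8.1, grad = 9.0
After iteration 3: k = 2, param = 7.29, grad = 8.1
After iteration 4: k = 3, param = 6.561, grad = 7.29
Loop ends.

Final answer: 6.561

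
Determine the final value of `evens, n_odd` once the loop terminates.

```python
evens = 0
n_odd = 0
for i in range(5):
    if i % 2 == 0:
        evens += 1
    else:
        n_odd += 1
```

Let's trace through this code step by step.

Initialize: evens = 0
Initialize: n_odd = 0
Entering loop: for i in range(5):
After iteration 1: i = 0, evens = 1, n_odd = 0
After iteration 2: i = 1, evens = 1, n_odd = 1
After iteration 3: i = 2, evens = 2, n_odd = 1
After iteration 4: i = 3, evens = 2, n_odd = 2
After iteration 5: i = 4, evens = 3, n_odd = 2
Loop ends.

Final answer: 3, 2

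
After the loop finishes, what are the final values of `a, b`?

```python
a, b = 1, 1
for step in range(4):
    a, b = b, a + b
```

Let's trace through this code step by step.

Initialize: a = 1
Initialize: b = 1
Entering loop: for step in range(4):
After iteration 1: step = 0, a = 1, b = 2
After iteration 2: step = 1, a = 2, b = 3
After iteration 3: step = 2, a = 3, b = 5
After iteration 4: step = 3, a = 5, b = 8
Loop ends.

Final answer: 5, 8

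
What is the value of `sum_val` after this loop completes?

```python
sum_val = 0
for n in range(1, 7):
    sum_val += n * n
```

Let's trace through this code step by step.

Initialize: sum_val = 0
Entering loop: for n in range(1, 7):
After iteration 1: n = 1, sum_val = 1
After iteration 2: n = 2, sum_val = 5
After iteration 3: n = 3, sum_val = 14
After iteration 4: n = 4, sum_val = 30
After iteration 5: n = 5, sum_val = 55
After iteration 6: n = 6, sum_val = 91
Loop ends.

Final answer: 91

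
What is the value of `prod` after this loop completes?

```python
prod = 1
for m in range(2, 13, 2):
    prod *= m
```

Let's trace through this code step by step.

Initialize: prod = 1
Entering loop: for m in range(2, 13, 2):
After iteration 1: m = 2, prod = 2
After iteration 2: m = 4, prod = 8
After iteration 3: m = 6, prod = 48
After iteration 4: m = 8, prod = 384
After iteration 5: m = 10, prod = 3840
After iteration 6: m = 12, prod = 46080
Loop ends.

Final answer: 46080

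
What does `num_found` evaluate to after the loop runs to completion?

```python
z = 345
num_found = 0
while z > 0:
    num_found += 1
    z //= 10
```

Let's trace through this code step by step.

Initialize: z = 345
Initialize: num_found = 0
Entering loop: while z > 0:
After iteration 1: z = 34, num_found = 1
After iteration 2: z = 3, num_found = 2
After iteration 3: z = 0, num_found = 3
Loop ends.

Final answer: 3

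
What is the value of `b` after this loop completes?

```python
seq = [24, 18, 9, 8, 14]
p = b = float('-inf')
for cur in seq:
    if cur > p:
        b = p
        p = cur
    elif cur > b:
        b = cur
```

Let's trace through this code step by step.

Initialize: seq = [24, 18, 9, 8, 14]
Initialize: p = -inf
Initialize: b = -inf
Entering loop: for cur in seq:
After iteration 1: cur = 24, p = 24, b = -inf
After iteration 2: cur = 18, p = 24, b = 18
After iteration 3: cur = 9, p = 24, b = 18
After iteration 4: cur = 8, p = 24, b = 18
After iteration 5: cur = 14, p = 24, b = 18
Loop ends.

Final answer: 18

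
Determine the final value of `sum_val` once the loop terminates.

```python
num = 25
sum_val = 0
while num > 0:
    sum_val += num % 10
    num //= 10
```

Let's trace through this code step by step.

Initialize: num = 25
Initialize: sum_val = 0
Entering loop: while num > 0:
After iteration 1: num = 2, sum_val = 5
After iteration 2: num = 0, sum_val = 7
Loop ends.

Final answer: 7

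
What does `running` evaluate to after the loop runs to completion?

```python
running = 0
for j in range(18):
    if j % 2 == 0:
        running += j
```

Let's trace through this code step by step.

Initialize: running = 0
Entering loop: for j in range(18):
After iteration 1: j = 0, running = 0
After iteration 2: j = 1, running = 0
After iteration 3: j = 2, running = 2
After iteration 4: j = 3, running = 2
After iteration 5: j = 4, running = 6
After iteration 6: j = 5, running = 6
After iteration 7: j = 6, running = 12
After iteration 8: j = 7, running = 12
After iteration 9: j = 8, running = 20
After iteration 10: j = 9, running = 20
After iteration 11: j = 10, running = 30
After iteration 12: j = 11, running = 30
After iteration 13: j = 12, running = 42
After iteration 14: j = 13, running = 42
After iteration 15: j = 14, running = 56
After iteration 16: j = 15, running = 56
After iteration 17: j = 16, running = 72
After iteration 18: j = 17, running = 72
Loop ends.

Final answer: 72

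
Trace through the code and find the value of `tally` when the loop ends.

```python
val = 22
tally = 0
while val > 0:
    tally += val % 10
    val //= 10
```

Let's trace through this code step by step.

Initialize: val = 22
Initialize: tally = 0
Entering loop: while val > 0:
After iteration 1: val = 2, tally = 2
After iteration 2: val = 0, tally = 4
Loop ends.

Final answer: 4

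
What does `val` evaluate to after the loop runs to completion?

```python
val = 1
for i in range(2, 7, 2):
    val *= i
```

Let's trace through this code step by step.

Initialize: val = 1
Entering loop: for i in range(2, 7, 2):
After iteration 1: i = 2, val = 2
After iteration 2: i = 4, val = 8
After iteration 3: i = 6, val = 48
Loop ends.

Final answer: 48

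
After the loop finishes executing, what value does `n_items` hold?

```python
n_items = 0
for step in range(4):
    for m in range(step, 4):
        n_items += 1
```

Let's trace through this code step by step.

Initialize: n_items = 0
Entering loop: for step in range(4):
After iteration 1: step = 0, n_items = 4
After iteration 2: step = 1, n_items = 7
After iteration 3: step = 2, n_items = 9
After iteration 4: step = 3, n_items = 10
Loop ends.

Final answer: 10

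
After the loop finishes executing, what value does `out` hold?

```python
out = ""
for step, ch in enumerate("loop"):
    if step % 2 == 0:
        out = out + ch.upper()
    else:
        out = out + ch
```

Let's trace through this code step by step.

Initialize: out = ''
Entering loop: for step, ch in enumerate("loop"):
After iteration 1: step = 0, ch = 'l', out = 'L'
After iteration 2: step = 1, ch = 'o', out = 'Lo'
After iteration 3: step = 2, ch = 'o', out = 'LoO'
After iteration 4: step = 3, ch = 'p', out = 'LoOp'
Loop ends.

Final answer: 'LoOp'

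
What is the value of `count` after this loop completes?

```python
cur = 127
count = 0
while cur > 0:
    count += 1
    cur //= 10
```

Let's trace through this code step by step.

Initialize: cur = 127
Initialize: count = 0
Entering loop: while cur > 0:
After iteration 1: cur = 12, count = 1
After iteration 2: cur = 1, count = 2
After iteration 3: cur = 0, count = 3
Loop ends.

Final answer: 3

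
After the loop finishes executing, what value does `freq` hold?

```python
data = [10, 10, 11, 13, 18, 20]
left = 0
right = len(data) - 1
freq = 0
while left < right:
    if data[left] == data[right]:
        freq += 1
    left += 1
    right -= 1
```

Let's trace through this code step by step.

Initialize: data = [10, 10, 11, 13, 18, 20]
Initialize: left = 0
Initialize: right = 5
Initialize: freq = 0
Entering loop: while left < right:
After iteration 1: left = 1, right = 4, freq = 0
After iteration 2: left = 2, right = 3, freq = 0
After iteration 3: left = 3, right = 2, freq = 0
Loop ends.

Final answer: 0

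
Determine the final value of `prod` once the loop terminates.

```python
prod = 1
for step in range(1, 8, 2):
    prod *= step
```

Let's trace through this code step by step.

Initialize: prod = 1
Entering loop: for step in range(1, 8, 2):
After iteration 1: step = 1, prod = 1
After iteration 2: step = 3, prod = 3
After iteration 3: step = 5, prod = 15
After iteration 4: step = 7, prod = 105
Loop ends.

Final answer: 105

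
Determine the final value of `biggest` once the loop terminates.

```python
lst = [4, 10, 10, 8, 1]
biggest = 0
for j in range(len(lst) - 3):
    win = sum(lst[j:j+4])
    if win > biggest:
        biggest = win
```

Let's trace through this code step by step.

Initialize: lst = [4, 10, 10, 8, 1]
Initialize: biggest = 0
Entering loop: for j in range(len(lst) - 3):
After iteration 1: j = 0, biggest = 32, win = 32
After iteration 2: j = 1, biggest = 32, win = 29
Loop ends.

Final answer: 32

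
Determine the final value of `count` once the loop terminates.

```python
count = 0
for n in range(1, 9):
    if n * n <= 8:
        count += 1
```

Let's trace through this code step by step.

Initialize: count = 0
Entering loop: for n in range(1, 9):
After iteration 1: n = 1, count = 1
After iteration 2: n = 2, count = 2
After iteration 3: n = 3, count = 2
After iteration 4: n = 4, count = 2
After iteration 5: n = 5, count = 2
After iteration 6: n = 6, count = 2
After iteration 7: n = 7, count = 2
After iteration 8: n = 8, count = 2
Loop ends.

Final answer: 2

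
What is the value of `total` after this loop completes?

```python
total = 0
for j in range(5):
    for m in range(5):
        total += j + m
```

Let's trace through this code step by step.

Initialize: total = 0
Entering loop: for j in range(5):
After iteration 1: j = 0, total = 10
After iteration 2: j = 1, total = 25
After iteration 3: j = 2, total = 45
After iteration 4: j = 3, total = 70
After iteration 5: j = 4, total = 100
Loop ends.

Final answer: 100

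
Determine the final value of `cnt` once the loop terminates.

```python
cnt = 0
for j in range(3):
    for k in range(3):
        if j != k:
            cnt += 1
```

Let's trace through this code step by step.

Initialize: cnt = 0
Entering loop: for j in range(3):
After iteration 1: j = 0, cnt = 2
After iteration 2: j = 1, cnt = 4
After iteration 3: j = 2, cnt = 6
Loop ends.

Final answer: 6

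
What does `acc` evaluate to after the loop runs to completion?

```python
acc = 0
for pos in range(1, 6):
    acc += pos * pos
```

Let's trace through this code step by step.

Initialize: acc = 0
Entering loop: for pos in range(1, 6):
After iteration 1: pos = 1, acc = 1
After iteration 2: pos = 2, acc = 5
After iteration 3: pos = 3, acc = 14
After iteration 4: pos = 4, acc = 30
After iteration 5: pos = 5, acc = 55
Loop ends.

Final answer: 55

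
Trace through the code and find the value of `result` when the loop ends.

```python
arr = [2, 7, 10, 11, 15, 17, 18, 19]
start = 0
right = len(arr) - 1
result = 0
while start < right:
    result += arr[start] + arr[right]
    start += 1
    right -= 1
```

Let's trace through this code step by step.

Initialize: arr = [2, 7, 10, 11, 15, 17, 18, 19]
Initialize: start = 0
Initialize: right = 7
Initialize: result = 0
Entering loop: while start < right:
After iteration 1: start = 1, right = 6, result = 21
After iteration 2: start = 2, right = 5, result = 46
After iteration 3: start = 3, right = 4, result = 73
After iteration 4: start = 4, right = 3, result = 99
Loop ends.

Final answer: 99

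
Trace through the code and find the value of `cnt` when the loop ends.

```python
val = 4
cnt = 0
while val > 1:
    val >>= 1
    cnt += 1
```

Let's trace through this code step by step.

Initialize: val = 4
Initialize: cnt = 0
Entering loop: while val > 1:
After iteration 1: val = 2, cnt = 1
After iteration 2: val = 1, cnt = 2
Loop ends.

Final answer: 2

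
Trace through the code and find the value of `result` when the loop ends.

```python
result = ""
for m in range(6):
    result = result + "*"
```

Let's trace through this code step by step.

Initialize: result = ''
Entering loop: for m in range(6):
After iteration 1: m = 0, result = '*'
After iteration 2: m = 1, result = '**'
After iteration 3: m = 2, result = '***'
After iteration 4: m = 3, result = '****'
After iteration 5: m = 4, result = '*****'
After iteration 6: m = 5, result = '******'
Loop ends.

Final answer: '******'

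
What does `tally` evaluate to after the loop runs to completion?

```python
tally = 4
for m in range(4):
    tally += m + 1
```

Let's trace through this code step by step.

Initialize: tally = 4
Entering loop: for m in range(4):
After iteration 1: m = 0, tally = 5
After iteration 2: m = 1, tally = 7
After iteration 3: m = 2, tally = 10
After iteration 4: m = 3, tally = 14
Loop ends.

Final answer: 14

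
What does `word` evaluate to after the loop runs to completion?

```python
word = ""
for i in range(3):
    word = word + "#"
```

Let's trace through this code step by step.

Initialize: word = ''
Entering loop: for i in range(3):
After iteration 1: i = 0, word = '#'
After iteration 2: i = 1, word = '##'
After iteration 3: i = 2, word = '###'
Loop ends.

Final answer: '###'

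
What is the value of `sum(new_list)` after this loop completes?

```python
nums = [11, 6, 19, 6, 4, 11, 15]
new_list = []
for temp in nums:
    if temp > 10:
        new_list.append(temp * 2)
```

Let's trace through this code step by step.

Initialize: nums = [11, 6, 19, 6, 4, 11, 15]
Initialize: new_list = []
Entering loop: for temp in nums:
After iteration 1: temp = 11, new_list = [22]
After iteration 2: temp = 6, new_list = [22]
After iteration 3: temp = 19, new_list = [22, 38]
After iteration 4: temp = 6, new_list = [22, 38]
After iteration 5: temp = 4, new_list = [22, 38]
After iteration 6: temp = 11, new_list = [22, 38, 22]
After iteration 7: temp = 15, new_list = [22, 38, 22, 30]
Loop ends.
sum(new_list) = 112

Final answer: 112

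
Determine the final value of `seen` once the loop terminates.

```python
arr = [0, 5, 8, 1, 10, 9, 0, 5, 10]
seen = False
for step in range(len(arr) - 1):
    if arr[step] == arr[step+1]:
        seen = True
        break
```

Let's trace through this code step by step.

Initialize: arr = [0, 5, 8, 1, 10, 9, 0, 5, 10]
Initialize: seen = False
Entering loop: for step in range(len(arr) - 1):
After iteration 1: step = 0, seen = False
After iteration 2: step = 1, seen = False
After iteration 3: step = 2, seen = False
After iteration 4: step = 3, seen = False
After iteration 5: step = 4, seen = False
After iteration 6: step = 5, seen = False
After iteration 7: step = 6, seen = False
After iteration 8: step = 7, seen = False
Loop ends.

Final answer: False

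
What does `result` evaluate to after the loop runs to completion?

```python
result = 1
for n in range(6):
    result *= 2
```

Let's trace through this code step by step.

Initialize: result = 1
Entering loop: for n in range(6):
After iteration 1: n = 0, result = 2
After iteration 2: n = 1, result = 4
After iteration 3: n = 2, result = 8
After iteration 4: n = 3, result = 16
After iteration 5: n = 4, result = 32
After iteration 6: n = 5, result = 64
Loop ends.

Final answer: 64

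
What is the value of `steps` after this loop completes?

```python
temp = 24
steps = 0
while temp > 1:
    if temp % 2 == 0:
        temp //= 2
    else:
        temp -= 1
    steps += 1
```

Let's trace through this code step by step.

Initialize: temp = 24
Initialize: steps = 0
Entering loop: while temp > 1:
After iteration 1: temp = 12, steps = 1
After iteration 2: temp = 6, steps = 2
After iteration 3: temp = 3, steps = 3
After iteration 4: temp = 2, steps = 4
After iteration 5: temp = 1, steps = 5
Loop ends.

Final answer: 5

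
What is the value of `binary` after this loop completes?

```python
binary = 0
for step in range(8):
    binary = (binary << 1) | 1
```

Let's trace through this code step by step.

Initialize: binary = 0
Entering loop: for step in range(8):
After iteration 1: step = 0, binary = 1
After iteration 2: step = 1, binary = 3
After iteration 3: step = 2, binary = 7
After iteration 4: step = 3, binary = 15
After iteration 5: step = 4, binary = 31
After iteration 6: step = 5, binary = 63
After iteration 7: step = 6, binary = 127
After iteration 8: step = 7, binary = 255
Loop ends.

Final answer: 255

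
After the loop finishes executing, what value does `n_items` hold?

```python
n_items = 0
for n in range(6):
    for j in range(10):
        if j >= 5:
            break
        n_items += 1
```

Let's trace through this code step by step.

Initialize: n_items = 0
Entering loop: for n in range(6):
After iteration 1: n = 0, n_items = 5
After iteration 2: n = 1, n_items = 10
After iteration 3: n = 2, n_items = 15
After iteration 4: n = 3, n_items = 20
After iteration 5: n = 4, n_items = 25
After iteration 6: n = 5, n_items = 30
Loop ends.

Final answer: 30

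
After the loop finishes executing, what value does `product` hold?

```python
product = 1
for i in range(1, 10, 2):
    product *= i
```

Let's trace through this code step by step.

Initialize: product = 1
Entering loop: for i in range(1, 10, 2):
After iteration 1: i = 1, product = 1
After iteration 2: i = 3, product = 3
After iteration 3: i = 5, product = 15
After iteration 4: i = 7, product = 105
After iteration 5: i = 9, product = 945
Loop ends.

Final answer: 945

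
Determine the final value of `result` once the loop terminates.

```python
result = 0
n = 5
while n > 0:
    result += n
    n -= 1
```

Let's trace through this code step by step.

Initialize: result = 0
Initialize: n = 5
Entering loop: while n > 0:
After iteration 1: result = 5, n = 4
After iteration 2: result = 9, n = 3
After iteration 3: result = 12, n = 2
After iteration 4: result = 14, n = 1
After iteration 5: result = 15, n = 0
Loop ends.

Final answer: 15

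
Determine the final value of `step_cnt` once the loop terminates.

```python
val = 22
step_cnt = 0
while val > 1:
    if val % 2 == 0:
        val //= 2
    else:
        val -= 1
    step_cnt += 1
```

Let's trace through this code step by step.

Initialize: val = 22
Initialize: step_cnt = 0
Entering loop: while val > 1:
After iteration 1: val = 11, step_cnt = 1
After iteration 2: val = 10, step_cnt = 2
After iteration 3: val = 5, step_cnt = 3
After iteration 4: val = 4, step_cnt = 4
After iteration 5: val = 2, step_cnt = 5
After iteration 6: val = 1, step_cnt = 6
Loop ends.

Final answer: 6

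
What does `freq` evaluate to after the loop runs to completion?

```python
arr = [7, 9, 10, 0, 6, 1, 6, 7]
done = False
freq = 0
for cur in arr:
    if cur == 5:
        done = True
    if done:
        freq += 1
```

Let's trace through this code step by step.

Initialize: arr = [7, 9, 10, 0, 6, 1, 6, 7]
Initialize: done = False
Initialize: freq = 0
Entering loop: for cur in arr:
After iteration 1: cur = 7, freq = 0
After iteration 2: cur = 9, freq = 0
After iteration 3: cur = 10, freq = 0
After iteration 4: cur = 0, freq = 0
After iteration 5: cur = 6, freq = 0
After iteration 6: cur = 1, freq = 0
After iteration 7: cur = 6, freq = 0
After iteration 8: cur = 7, freq = 0
Loop ends.

Final answer: 0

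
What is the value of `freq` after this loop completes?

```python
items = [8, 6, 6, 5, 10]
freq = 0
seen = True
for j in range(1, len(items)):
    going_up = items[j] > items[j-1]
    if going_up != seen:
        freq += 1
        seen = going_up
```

Let's trace through this code step by step.

Initialize: items = [8, 6, 6, 5, 10]
Initialize: freq = 0
Initialize: seen = True
Entering loop: for j in range(1, len(items)):
After iteration 1: j = 1, freq = 1, seen = False, going_up = False
After iteration 2: j = 2, freq = 1, seen = False, going_up = False
After iteration 3: j = 3, freq = 1, seen = False, going_up = False
After iteration 4: j = 4, freq = 2, seen = True, going_up = True
Loop ends.

Final answer: 2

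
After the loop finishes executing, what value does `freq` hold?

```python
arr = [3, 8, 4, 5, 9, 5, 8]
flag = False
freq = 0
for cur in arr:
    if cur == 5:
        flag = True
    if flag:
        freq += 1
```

Let's trace through this code step by step.

Initialize: arr = [3, 8, 4, 5, 9, 5, 8]
Initialize: flag = False
Initialize: freq = 0
Entering loop: for cur in arr:
After iteration 1: cur = 3, flag = False, freq = 0
After iteration 2: cur = 8, flag = False, freq = 0
After iteration 3: cur = 4, flag = False, freq = 0
After iteration 4: cur = 5, flag = True, freq = 1
After iteration 5: cur = 9, flag = True, freq = 2
After iteration 6: cur = 5, flag = True, freq = 3
After iteration 7: cur = 8, flag = True, freq = 4
Loop ends.

Final answer: 4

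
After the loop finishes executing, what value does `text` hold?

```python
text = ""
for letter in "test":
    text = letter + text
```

Let's trace through this code step by step.

Initialize: text = ''
Entering loop: for letter in "test":
After iteration 1: letter = 't', text = 't'
After iteration 2: letter = 'e', text = 'et'
After iteration 3: letter = 's', text = 'set'
After iteration 4: letter = 't', text = 'tset'
Loop ends.

Final answer: 'tset'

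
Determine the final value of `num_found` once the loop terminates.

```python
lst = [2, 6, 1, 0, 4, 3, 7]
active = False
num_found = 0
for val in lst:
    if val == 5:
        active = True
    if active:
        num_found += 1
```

Let's trace through this code step by step.

Initialize: lst = [2, 6, 1, 0, 4, 3, 7]
Initialize: active = False
Initialize: num_found = 0
Entering loop: for val in lst:
After iteration 1: val = 2, num_found = 0
After iteration 2: val = 6, num_found = 0
After iteration 3: val = 1, num_found = 0
After iteration 4: val = 0, num_found = 0
After iteration 5: val = 4, num_found = 0
After iteration 6: val = 3, num_found = 0
After iteration 7: val = 7, num_found = 0
Loop ends.

Final answer: 0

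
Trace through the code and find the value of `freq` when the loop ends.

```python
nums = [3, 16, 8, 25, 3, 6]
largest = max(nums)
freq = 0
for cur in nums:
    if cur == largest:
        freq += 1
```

Let's trace through this code step by step.

Initialize: nums = [3, 16, 8, 25, 3, 6]
Initialize: largest = 25
Initialize: freq = 0
Entering loop: for cur in nums:
After iteration 1: cur = 3, freq = 0
After iteration 2: cur = 16, freq = 0
After iteration 3: cur = 8, freq = 0
After iteration 4: cur = 25, freq = 1
After iteration 5: cur = 3, freq = 1
After iteration 6: cur = 6, freq = 1
Loop ends.

Final answer: 1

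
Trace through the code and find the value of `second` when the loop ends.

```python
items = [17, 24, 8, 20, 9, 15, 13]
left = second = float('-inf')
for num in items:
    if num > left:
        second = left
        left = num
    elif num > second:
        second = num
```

Let's trace through this code step by step.

Initialize: items = [17, 24, 8, 20, 9, 15, 13]
Initialize: left = -inf
Initialize: second = -inf
Entering loop: for num in items:
After iteration 1: num = 17, left = 17, second = -inf
After iteration 2: num = 24, left = 24, second = 17
After iteration 3: num = 8, left = 24, second = 17
After iteration 4: num = 20, left = 24, second = 20
After iteration 5: num = 9, left = 24, second = 20
After iteration 6: num = 15, left = 24, second = 20
After iteration 7: num = 13, left = 24, second = 20
Loop ends.

Final answer: 20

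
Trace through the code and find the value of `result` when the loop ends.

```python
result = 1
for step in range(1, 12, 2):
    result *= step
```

Let's trace through this code step by step.

Initialize: result = 1
Entering loop: for step in range(1, 12, 2):
After iteration 1: step = 1, result = 1
After iteration 2: step = 3, result = 3
After iteration 3: step = 5, result = 15
After iteration 4: step = 7, result = 105
After iteration 5: step = 9, result = 945
After iteration 6: step = 11, result = 10395
Loop ends.

Final answer: 10395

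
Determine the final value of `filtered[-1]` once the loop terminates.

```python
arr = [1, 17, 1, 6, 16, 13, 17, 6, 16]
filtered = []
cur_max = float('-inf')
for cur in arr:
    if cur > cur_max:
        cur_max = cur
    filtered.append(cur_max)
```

Let's trace through this code step by step.

Initialize: arr = [1, 17, 1, 6, 16, 13, 17, 6, 16]
Initialize: filtered = []
Initialize: cur_max = -inf
Entering loop: for cur in arr:
After iteration 1: cur = 1, filtered = [1], cur_max = 1
After iteration 2: cur = 17, filtered = [1, 17], cur_max = 17
After iteration 3: cur = 1, filtered = [1, 17, 17], cur_max = 17
After iteration 4: cur = 6, filtered = [1, 17, 17, 17], cur_max = 17
After iteration 5: cur = 16, filtered = [1, 17, 17, 17, 17], cur_max = 17
After iteration 6: cur = 13, filtered = [1, 17, 17, 17, 17, 17], cur_max = 17
After iteration 7: cur = 17, filtered = [1, 17, 17, 17, 17, 17, 17], cur_max = 17
After iteration 8: cur = 6, filtered = [1, 17, 17, 17, 17, 17, 17, 17], cur_max = 17
After iteration 9: cur = 16, filtered = [1, 17, 17, 17, 17, 17, 17, 17, 17], cur_max = 17
Loop ends.
filtered[-1] = 17

Final answer: 17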